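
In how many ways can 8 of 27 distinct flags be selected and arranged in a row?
P(27,8) = 27!/(27-8)! = 89513424000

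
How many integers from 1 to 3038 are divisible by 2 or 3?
⌊3038/2⌋ + ⌊3038/3⌋ - ⌊3038/6⌋ = 1519 + 1012 - 506 = 2025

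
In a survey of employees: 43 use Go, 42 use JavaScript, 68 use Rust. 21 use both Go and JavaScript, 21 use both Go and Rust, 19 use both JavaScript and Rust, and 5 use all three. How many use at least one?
|A∪B∪C| = 43+42+68-21-21-19+5 = 97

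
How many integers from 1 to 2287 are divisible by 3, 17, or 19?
⌊2287/3⌋+⌊2287/17⌋+⌊2287/19⌋ - ⌊2287/51⌋-⌊2287/57⌋-⌊2287/323⌋ + ⌊2287/969⌋ = 762+134+120 - 44-40-7 + 2 = 927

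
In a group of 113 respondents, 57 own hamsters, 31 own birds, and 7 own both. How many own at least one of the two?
|A∪B| = |A| + |B| - |A∩B| = 57 + 31 - 7 = 81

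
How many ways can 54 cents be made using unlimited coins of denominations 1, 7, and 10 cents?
Coefficient of x^54 in 1/(1-x^1) · 1/(1-x^7) · 1/(1-x^10). Case on j = number of 10-cent coins (j = 0..5); remainder r = 54 - 10j is made from {1,7} in ⌊r/7⌋+1 ways. r = 54, 44, 34, 24, 14, 4 → 8 + 7 + 5 + 4 + 3 + 1 = 28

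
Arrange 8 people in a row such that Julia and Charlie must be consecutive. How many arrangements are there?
Treat the 2 as one block: (8-2+1)! × 2! = 5040 × 2 = 10080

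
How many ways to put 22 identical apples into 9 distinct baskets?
C(22+9-1, 9-1) = C(30, 8) = 5852925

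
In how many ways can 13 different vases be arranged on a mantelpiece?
13! = 6227020800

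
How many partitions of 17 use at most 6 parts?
By conjugation, equals partitions of 17 into parts ≤ 6. Let r_j(i) = number of partitions of i into parts ≤ j, for i = 0..17. r_1(i) = 1 for all i; r_j(i) = r_{j-1}(i) + r_j(i-j). Rows j = 2..6: ≤2: 1 1 2 2 3 3 4 4 5 5 6 6 7 7 8 8 9 9; ≤3: 1 1 2 3 4 5 7 8 10 12 14 16 19 21 24 27 30 33; ≤4: 1 1 2 3 5 6 9 11 15 18 23 27 34 39 47 54 64 72; ≤5: 1 1 2 3 5 7 10 13 18 23 30 37 47 57 70 84 101 119; ≤6: 1 1 2 3 5 7 11 14 20 26 35 44 58 71 90 110 136 163. r_6(17) = 163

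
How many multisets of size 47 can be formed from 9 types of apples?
C(47+9-1, 9-1) = C(55, 8) = 1217566350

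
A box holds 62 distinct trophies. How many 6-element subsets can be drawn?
C(62,6) = 62!/(6!×56!) = 61474519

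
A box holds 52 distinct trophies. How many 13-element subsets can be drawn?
C(52,13) = 52!/(13!×39!) = 635013559600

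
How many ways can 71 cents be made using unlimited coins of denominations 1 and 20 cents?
Coefficient of x^71 in 1/(1-x^1) · 1/(1-x^20). Use j coins of 20 for j = 0..⌊71/20⌋ = 3, the rest in 1s: 3 + 1 = 4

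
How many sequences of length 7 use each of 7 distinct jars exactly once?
7! = 5040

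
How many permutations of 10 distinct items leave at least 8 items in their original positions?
Exactly j fixed points: C(10,j)·!(10-j); sum over j ≥ 8 (derangement numbers via !m = (m-1)·(!(m-1) + !(m-2)): !0..!2 = 1, 0, 1). Σ_{j=8}^{10} C(10,j)·!(10-j) = C(10,8)·!2 + C(10,9)·!1 + C(10,10)·!0 = 45·1 + 10·0 + 1·1 = 46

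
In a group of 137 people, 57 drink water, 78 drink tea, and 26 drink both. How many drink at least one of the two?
|A∪B| = |A| + |B| - |A∩B| = 57 + 78 - 26 = 109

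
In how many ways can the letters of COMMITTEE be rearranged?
9! / (1! × 1! × 2! × 1! × 2! × 2!) = 45360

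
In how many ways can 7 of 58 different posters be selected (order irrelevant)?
C(58,7) = 58!/(7!×51!) = 300674088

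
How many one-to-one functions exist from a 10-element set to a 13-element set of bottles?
P(13,10) = 13!/(13-10)! = 1037836800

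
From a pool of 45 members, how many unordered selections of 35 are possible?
C(45,35) = 45!/(35!×10!) = 3190187286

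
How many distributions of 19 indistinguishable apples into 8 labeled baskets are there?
C(19+8-1, 8-1) = C(26, 7) = 657800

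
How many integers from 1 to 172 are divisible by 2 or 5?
⌊172/2⌋ + ⌊172/5⌋ - ⌊172/10⌋ = 86 + 34 - 17 = 103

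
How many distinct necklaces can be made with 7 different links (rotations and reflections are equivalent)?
(7-1)!/2 = 720/2 = 360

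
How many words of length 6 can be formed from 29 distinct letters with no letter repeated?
P(29,6) = 29!/(29-6)! = 342014400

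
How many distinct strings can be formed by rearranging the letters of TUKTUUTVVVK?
11! / (3! × 3! × 3! × 2!) = 92400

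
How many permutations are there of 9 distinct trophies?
9! = 362880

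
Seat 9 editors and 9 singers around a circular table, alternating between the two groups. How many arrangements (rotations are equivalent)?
Fix one of the editors: (9-1)! ways for the remaining editors, × 9! ways for the singers = 40320 × 362880 = 14631321600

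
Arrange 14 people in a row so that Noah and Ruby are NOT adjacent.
Total - adjacent = 14! - (14-1)!×2 = 87178291200 - 12454041600 = 74724249600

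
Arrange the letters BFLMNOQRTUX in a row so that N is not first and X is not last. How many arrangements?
By inclusion-exclusion: 11! - 2×(11-1)! + (11-2)! = 39916800 - 7257600 + 362880 = 33022080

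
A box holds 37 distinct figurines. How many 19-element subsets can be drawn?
C(37,19) = 37!/(19!×18!) = 17672631900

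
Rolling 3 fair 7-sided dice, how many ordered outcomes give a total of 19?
Coefficient of x^19 in (x + x² + ... + x^7)^3. By inclusion-exclusion on dice exceeding 7: Σ_j (-1)^j C(3,j)·C(19-1-7j, 2) = C(3,0)·C(18,2) - C(3,1)·C(11,2) + C(3,2)·C(4,2) = 1·153 - 3·55 + 3·6 = 6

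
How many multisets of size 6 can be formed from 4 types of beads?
C(6+4-1, 4-1) = C(9, 3) = 84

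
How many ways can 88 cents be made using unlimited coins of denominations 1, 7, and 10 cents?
Coefficient of x^88 in 1/(1-x^1) · 1/(1-x^7) · 1/(1-x^10). Case on j = number of 10-cent coins (j = 0..8); remainder r = 88 - 10j is made from {1,7} in ⌊r/7⌋+1 ways. r = 88, 78, 68, 58, 48, 38, 28, 18, 8 → 13 + 12 + 10 + 9 + 7 + 6 + 5 + 3 + 2 = 67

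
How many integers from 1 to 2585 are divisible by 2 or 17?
⌊2585/2⌋ + ⌊2585/17⌋ - ⌊2585/34⌋ = 1292 + 152 - 76 = 1368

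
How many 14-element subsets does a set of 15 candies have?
C(15,14) = 15!/(14!×1!) = 15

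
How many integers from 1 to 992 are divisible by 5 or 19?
⌊992/5⌋ + ⌊992/19⌋ - ⌊992/95⌋ = 198 + 52 - 10 = 240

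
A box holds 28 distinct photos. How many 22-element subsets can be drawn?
C(28,22) = 28!/(22!×6!) = 376740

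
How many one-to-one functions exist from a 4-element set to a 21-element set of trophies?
P(21,4) = 21!/(21-4)! = 143640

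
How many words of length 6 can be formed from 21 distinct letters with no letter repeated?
P(21,6) = 21!/(21-6)! = 39070080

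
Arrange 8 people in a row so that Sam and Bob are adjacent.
Treat as block: (8-1)! × 2! = 5040 × 2 = 10080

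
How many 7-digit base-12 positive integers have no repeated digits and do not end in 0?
Last digit: 11 nonzero choices. First digit: 10 (nonzero, ≠last). Middle 5: P(10,5) = 30240. Total = 3326400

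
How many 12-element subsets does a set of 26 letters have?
C(26,12) = 26!/(12!×14!) = 9657700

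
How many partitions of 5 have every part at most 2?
Let r_j(i) = number of partitions of i into parts ≤ j, for i = 0..5. r_1(i) = 1 for all i; r_j(i) = r_{j-1}(i) + r_j(i-j). Rows j = 2..2: ≤2: 1 1 2 2 3 3. r_2(5) = 3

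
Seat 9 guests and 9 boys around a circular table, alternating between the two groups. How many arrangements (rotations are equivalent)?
Fix one of the guests: (9-1)! ways for the remaining guests, × 9! ways for the boys = 40320 × 362880 = 14631321600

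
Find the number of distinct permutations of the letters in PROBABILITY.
11! / (1! × 1! × 1! × 2! × 1! × 2! × 1! × 1! × 1!) = 9979200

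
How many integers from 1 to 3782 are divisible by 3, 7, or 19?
⌊3782/3⌋+⌊3782/7⌋+⌊3782/19⌋ - ⌊3782/21⌋-⌊3782/57⌋-⌊3782/133⌋ + ⌊3782/399⌋ = 1260+540+199 - 180-66-28 + 9 = 1734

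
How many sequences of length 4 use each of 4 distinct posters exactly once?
4! = 24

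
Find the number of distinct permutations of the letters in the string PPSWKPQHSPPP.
12! / (1! × 6! × 1! × 2! × 1! × 1!) = 332640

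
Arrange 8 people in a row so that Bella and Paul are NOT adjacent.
Total - adjacent = 8! - (8-1)!×2 = 40320 - 10080 = 30240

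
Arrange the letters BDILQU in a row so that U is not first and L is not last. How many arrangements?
By inclusion-exclusion: 6! - 2×(6-1)! + (6-2)! = 720 - 240 + 24 = 504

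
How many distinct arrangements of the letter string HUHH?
4! / (3! × 1!) = 4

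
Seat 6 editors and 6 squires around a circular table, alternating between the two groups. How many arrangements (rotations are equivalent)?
Fix one of the editors: (6-1)! ways for the remaining editors, × 6! ways for the squires = 120 × 720 = 86400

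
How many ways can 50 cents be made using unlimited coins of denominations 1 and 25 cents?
Coefficient of x^50 in 1/(1-x^1) · 1/(1-x^25). Use j coins of 25 for j = 0..⌊50/25⌋ = 2, the rest in 1s: 2 + 1 = 3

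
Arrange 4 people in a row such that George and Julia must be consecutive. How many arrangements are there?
Treat the 2 as one block: (4-2+1)! × 2! = 6 × 2 = 12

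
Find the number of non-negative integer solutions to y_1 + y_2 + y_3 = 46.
C(46+3-1, 3-1) = C(48, 2) = 1128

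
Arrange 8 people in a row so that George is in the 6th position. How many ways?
Fix one position: (8-1)! = 5040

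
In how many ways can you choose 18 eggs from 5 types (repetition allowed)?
C(18+5-1, 5-1) = C(22, 4) = 7315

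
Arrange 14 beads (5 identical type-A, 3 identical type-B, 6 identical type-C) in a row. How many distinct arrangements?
14! / (5! × 3! × 6!) = 168168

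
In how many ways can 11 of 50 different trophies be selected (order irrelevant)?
C(50,11) = 50!/(11!×39!) = 37353738800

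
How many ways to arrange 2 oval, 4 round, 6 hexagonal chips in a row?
12! / (2! × 4! × 6!) = 13860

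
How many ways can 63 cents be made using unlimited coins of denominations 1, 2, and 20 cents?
Coefficient of x^63 in 1/(1-x^1) · 1/(1-x^2) · 1/(1-x^20). Case on j = number of 20-cent coins (j = 0..3); remainder r = 63 - 20j is made from {1,2} in ⌊r/2⌋+1 ways. r = 63, 43, 23, 3 → 32 + 22 + 12 + 2 = 68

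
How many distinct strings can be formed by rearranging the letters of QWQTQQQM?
8! / (1! × 1! × 1! × 5!) = 336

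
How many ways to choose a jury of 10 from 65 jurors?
C(65,10) = 65!/(10!×55!) = 179013799328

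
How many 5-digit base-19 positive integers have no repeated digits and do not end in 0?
Last digit: 18 nonzero choices. First digit: 17 (nonzero, ≠last). Middle 3: P(17,3) = 4080. Total = 1248480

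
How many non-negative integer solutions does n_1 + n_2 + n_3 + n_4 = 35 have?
C(35+4-1, 4-1) = C(38, 3) = 8436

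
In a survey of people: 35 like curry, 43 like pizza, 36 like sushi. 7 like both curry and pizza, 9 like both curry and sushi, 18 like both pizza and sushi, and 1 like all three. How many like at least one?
|A∪B∪C| = 35+43+36-7-9-18+1 = 81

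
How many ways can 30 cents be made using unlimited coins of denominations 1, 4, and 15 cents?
Coefficient of x^30 in 1/(1-x^1) · 1/(1-x^4) · 1/(1-x^15). Case on j = number of 15-cent coins (j = 0..2); remainder r = 30 - 15j is made from {1,4} in ⌊r/4⌋+1 ways. r = 30, 15, 0 → 8 + 4 + 1 = 13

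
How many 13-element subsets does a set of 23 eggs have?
C(23,13) = 23!/(13!×10!) = 1144066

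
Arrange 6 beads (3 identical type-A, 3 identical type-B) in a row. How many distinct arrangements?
6! / (3! × 3!) = 20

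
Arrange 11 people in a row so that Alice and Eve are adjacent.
Treat as block: (11-1)! × 2! = 3628800 × 2 = 7257600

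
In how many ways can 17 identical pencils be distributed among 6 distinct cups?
C(17+6-1, 6-1) = C(22, 5) = 26334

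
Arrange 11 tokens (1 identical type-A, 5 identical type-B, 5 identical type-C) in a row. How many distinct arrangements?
11! / (1! × 5! × 5!) = 2772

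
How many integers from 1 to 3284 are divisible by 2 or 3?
⌊3284/2⌋ + ⌊3284/3⌋ - ⌊3284/6⌋ = 1642 + 1094 - 547 = 2189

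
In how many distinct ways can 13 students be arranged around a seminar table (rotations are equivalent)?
Circular: fix one position, arrange the rest. (13-1)! = 479001600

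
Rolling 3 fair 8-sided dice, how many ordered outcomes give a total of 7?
Coefficient of x^7 in (x + x² + ... + x^8)^3. By inclusion-exclusion on dice exceeding 8: Σ_j (-1)^j C(3,j)·C(7-1-8j, 2) = C(3,0)·C(6,2) = 1·15 = 15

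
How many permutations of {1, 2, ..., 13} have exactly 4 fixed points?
Choose the 4 fixed points C(13,4) = 715, derange the rest: !9 = Σ_{j=0}^{9} (-1)^j·9!/j! = 362880 - 362880 + 181440 - 60480 + 15120 - 3024 + 504 - 72 + 9 - 1 = 133496. Product = 715 × 133496 = 95449640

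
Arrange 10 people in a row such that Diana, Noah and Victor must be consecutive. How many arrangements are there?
Treat the 3 as one block: (10-3+1)! × 3! = 40320 × 6 = 241920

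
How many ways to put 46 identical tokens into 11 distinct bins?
C(46+11-1, 11-1) = C(56, 10) = 35607051480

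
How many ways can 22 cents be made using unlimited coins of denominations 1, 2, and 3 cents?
Coefficient of x^22 in 1/(1-x^1) · 1/(1-x^2) · 1/(1-x^3). Case on j = number of 3-cent coins (j = 0..7); remainder r = 22 - 3j is made from {1,2} in ⌊r/2⌋+1 ways. r = 22, 19, 16, 13, 10, 7, 4, 1 → 12 + 10 + 9 + 7 + 6 + 4 + 3 + 1 = 52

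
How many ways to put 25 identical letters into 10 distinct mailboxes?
C(25+10-1, 10-1) = C(34, 9) = 52451256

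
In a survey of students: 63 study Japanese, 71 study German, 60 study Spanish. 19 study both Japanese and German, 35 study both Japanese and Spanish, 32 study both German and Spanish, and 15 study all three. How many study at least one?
|A∪B∪C| = 63+71+60-19-35-32+15 = 123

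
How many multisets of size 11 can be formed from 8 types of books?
C(11+8-1, 8-1) = C(18, 7) = 31824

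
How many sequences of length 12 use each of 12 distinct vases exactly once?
12! = 479001600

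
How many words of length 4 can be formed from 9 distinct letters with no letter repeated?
P(9,4) = 9!/(9-4)! = 3024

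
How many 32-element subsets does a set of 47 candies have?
C(47,32) = 47!/(32!×15!) = 751616304549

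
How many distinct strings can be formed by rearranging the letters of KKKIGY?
6! / (1! × 3! × 1! × 1!) = 120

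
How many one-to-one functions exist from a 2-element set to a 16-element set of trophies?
P(16,2) = 16!/(16-2)! = 240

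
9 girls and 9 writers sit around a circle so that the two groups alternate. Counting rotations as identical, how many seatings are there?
Fix one of the girls: (9-1)! ways for the remaining girls, × 9! ways for the writers = 40320 × 362880 = 14631321600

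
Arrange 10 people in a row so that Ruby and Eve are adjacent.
Treat as block: (10-1)! × 2! = 362880 × 2 = 725760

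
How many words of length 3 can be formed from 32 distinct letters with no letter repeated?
P(32,3) = 32!/(32-3)! = 29760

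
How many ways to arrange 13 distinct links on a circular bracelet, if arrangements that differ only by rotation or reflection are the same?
(13-1)!/2 = 479001600/2 = 239500800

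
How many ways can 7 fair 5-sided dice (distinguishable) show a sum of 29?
Coefficient of x^29 in (x + x² + ... + x^5)^7. By inclusion-exclusion on dice exceeding 5: Σ_j (-1)^j C(7,j)·C(29-1-5j, 6) = C(7,0)·C(28,6) - C(7,1)·C(23,6) + C(7,2)·C(18,6) - C(7,3)·C(13,6) + C(7,4)·C(8,6) = 1·376740 - 7·100947 + 21·18564 - 35·1716 + 35·28 = 875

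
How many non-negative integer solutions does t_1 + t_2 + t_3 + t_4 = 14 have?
C(14+4-1, 4-1) = C(17, 3) = 680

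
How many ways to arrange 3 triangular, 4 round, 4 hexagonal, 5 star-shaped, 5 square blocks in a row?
21! / (3! × 4! × 4! × 5! × 5!) = 1026615189600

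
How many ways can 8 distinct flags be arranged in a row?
8! = 40320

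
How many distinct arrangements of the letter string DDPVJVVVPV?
10! / (5! × 1! × 2! × 2!) = 7560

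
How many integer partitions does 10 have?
Pentagonal recurrence p(n) = p(n-1) + p(n-2) - p(n-5) - p(n-7) + p(n-12) + p(n-15) - ... gives p(0..9) = 1, 1, 2, 3, 5, 7, 11, 15, 22, 30. p(10) = p(9) + p(8) - p(5) - p(3) = 30 + 22 - 7 - 3 = 42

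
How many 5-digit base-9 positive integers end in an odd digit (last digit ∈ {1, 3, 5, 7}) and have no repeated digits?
Last∈{1,3,5,7}. Last=0: 0. Last nonzero: 4×7×P(7,3) = 5880. Total = 5880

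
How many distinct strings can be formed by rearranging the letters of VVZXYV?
6! / (1! × 1! × 1! × 3!) = 120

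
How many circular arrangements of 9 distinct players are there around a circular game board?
Circular: fix one position, arrange the rest. (9-1)! = 40320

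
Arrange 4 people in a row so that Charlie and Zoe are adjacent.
Treat as block: (4-1)! × 2! = 6 × 2 = 12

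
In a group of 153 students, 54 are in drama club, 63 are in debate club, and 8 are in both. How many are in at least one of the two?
|A∪B| = |A| + |B| - |A∩B| = 54 + 63 - 8 = 109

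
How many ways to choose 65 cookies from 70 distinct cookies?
C(70,65) = 70!/(65!×5!) = 12103014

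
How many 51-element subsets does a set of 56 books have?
C(56,51) = 56!/(51!×5!) = 3819816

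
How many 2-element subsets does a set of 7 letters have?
C(7,2) = 7!/(2!×5!) = 21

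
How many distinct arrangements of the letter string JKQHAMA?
7! / (1! × 2! × 1! × 1! × 1! × 1!) = 2520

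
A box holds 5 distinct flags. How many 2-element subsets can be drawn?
C(5,2) = 5!/(2!×3!) = 10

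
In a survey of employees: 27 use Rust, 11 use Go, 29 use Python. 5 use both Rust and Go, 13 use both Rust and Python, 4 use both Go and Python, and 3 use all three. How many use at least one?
|A∪B∪C| = 27+11+29-5-13-4+3 = 48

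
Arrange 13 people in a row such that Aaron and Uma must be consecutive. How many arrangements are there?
Treat the 2 as one block: (13-2+1)! × 2! = 479001600 × 2 = 958003200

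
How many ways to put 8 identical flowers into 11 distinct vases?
C(8+11-1, 11-1) = C(18, 10) = 43758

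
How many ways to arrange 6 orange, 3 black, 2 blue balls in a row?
11! / (6! × 3! × 2!) = 4620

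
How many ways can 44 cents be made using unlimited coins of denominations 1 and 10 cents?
Coefficient of x^44 in 1/(1-x^1) · 1/(1-x^10). Use j coins of 10 for j = 0..⌊44/10⌋ = 4, the rest in 1s: 4 + 1 = 5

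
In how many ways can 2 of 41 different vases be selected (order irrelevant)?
C(41,2) = 41!/(2!×39!) = 820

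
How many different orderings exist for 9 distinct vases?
9! = 362880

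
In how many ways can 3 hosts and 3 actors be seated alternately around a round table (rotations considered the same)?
Fix one of the hosts: (3-1)! ways for the remaining hosts, × 3! ways for the actors = 2 × 6 = 12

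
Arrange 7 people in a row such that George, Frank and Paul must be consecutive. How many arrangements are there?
Treat the 3 as one block: (7-3+1)! × 3! = 120 × 6 = 720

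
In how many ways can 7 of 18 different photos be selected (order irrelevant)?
C(18,7) = 18!/(7!×11!) = 31824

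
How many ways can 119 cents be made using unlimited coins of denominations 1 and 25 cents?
Coefficient of x^119 in 1/(1-x^1) · 1/(1-x^25). Use j coins of 25 for j = 0..⌊119/25⌋ = 4, the rest in 1s: 4 + 1 = 5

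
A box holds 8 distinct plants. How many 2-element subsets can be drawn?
C(8,2) = 8!/(2!×6!) = 28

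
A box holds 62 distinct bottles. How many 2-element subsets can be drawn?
C(62,2) = 62!/(2!×60!) = 1891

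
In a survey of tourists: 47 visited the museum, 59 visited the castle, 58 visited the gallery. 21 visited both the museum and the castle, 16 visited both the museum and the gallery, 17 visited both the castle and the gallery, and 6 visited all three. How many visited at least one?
|A∪B∪C| = 47+59+58-21-16-17+6 = 116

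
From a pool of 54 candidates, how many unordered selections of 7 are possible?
C(54,7) = 54!/(7!×47!) = 177100560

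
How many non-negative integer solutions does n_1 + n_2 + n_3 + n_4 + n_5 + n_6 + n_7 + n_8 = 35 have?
C(35+8-1, 8-1) = C(42, 7) = 26978328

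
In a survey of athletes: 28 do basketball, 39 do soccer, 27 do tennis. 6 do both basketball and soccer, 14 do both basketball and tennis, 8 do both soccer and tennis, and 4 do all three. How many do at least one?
|A∪B∪C| = 28+39+27-6-14-8+4 = 70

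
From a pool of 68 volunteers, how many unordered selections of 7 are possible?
C(68,7) = 68!/(7!×61!) = 969443904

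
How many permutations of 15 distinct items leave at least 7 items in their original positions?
Exactly j fixed points: C(15,j)·!(15-j); sum over j ≥ 7 (derangement numbers via !m = (m-1)·(!(m-1) + !(m-2)): !0..!8 = 1, 0, 1, 2, 9, 44, 265, 1854, 14833). Σ_{j=7}^{15} C(15,j)·!(15-j) = C(15,7)·!8 + C(15,8)·!7 + C(15,9)·!6 + C(15,10)·!5 + C(15,11)·!4 + C(15,12)·!3 + C(15,13)·!2 + C(15,14)·!1 + C(15,15)·!0 = 6435·14833 + 6435·1854 + 5005·265 + 3003·44 + 1365·9 + 455·2 + 105·1 + 15·0 + 1·1 = 108852603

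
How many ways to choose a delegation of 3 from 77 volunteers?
C(77,3) = 77!/(3!×74!) = 73150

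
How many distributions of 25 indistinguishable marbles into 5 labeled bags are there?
C(25+5-1, 5-1) = C(29, 4) = 23751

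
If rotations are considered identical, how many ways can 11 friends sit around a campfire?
Circular: fix one position, arrange the rest. (11-1)! = 3628800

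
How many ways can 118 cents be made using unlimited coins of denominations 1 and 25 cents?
Coefficient of x^118 in 1/(1-x^1) · 1/(1-x^25). Use j coins of 25 for j = 0..⌊118/25⌋ = 4, the rest in 1s: 4 + 1 = 5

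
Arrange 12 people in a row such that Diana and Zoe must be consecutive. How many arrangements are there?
Treat the 2 as one block: (12-2+1)! × 2! = 39916800 × 2 = 79833600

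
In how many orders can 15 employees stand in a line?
15! = 1307674368000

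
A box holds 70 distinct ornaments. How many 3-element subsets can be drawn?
C(70,3) = 70!/(3!×67!) = 54740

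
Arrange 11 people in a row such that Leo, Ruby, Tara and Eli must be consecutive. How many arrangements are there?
Treat the 4 as one block: (11-4+1)! × 4! = 40320 × 24 = 967680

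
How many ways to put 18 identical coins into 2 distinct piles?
C(18+2-1, 2-1) = C(19, 1) = 19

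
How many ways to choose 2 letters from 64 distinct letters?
C(64,2) = 64!/(2!×62!) = 2016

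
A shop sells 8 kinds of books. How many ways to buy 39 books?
C(39+8-1, 8-1) = C(46, 7) = 53524680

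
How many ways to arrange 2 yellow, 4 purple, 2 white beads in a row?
8! / (2! × 4! × 2!) = 420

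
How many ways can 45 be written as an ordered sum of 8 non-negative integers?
C(45+8-1, 8-1) = C(52, 7) = 133784560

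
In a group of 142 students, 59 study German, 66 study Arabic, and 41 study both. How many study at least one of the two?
|A∪B| = |A| + |B| - |A∩B| = 59 + 66 - 41 = 84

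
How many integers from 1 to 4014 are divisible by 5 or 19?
⌊4014/5⌋ + ⌊4014/19⌋ - ⌊4014/95⌋ = 802 + 211 - 42 = 971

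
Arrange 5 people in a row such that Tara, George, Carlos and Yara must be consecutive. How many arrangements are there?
Treat the 4 as one block: (5-4+1)! × 4! = 2 × 24 = 48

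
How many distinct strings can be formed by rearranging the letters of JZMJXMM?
7! / (1! × 2! × 3! × 1!) = 420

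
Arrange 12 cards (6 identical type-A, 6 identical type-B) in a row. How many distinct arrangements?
12! / (6! × 6!) = 924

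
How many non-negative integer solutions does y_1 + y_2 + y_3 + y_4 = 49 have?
C(49+4-1, 4-1) = C(52, 3) = 22100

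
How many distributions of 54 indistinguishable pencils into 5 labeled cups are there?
C(54+5-1, 5-1) = C(58, 4) = 424270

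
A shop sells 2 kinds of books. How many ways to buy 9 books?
C(9+2-1, 2-1) = C(10, 1) = 10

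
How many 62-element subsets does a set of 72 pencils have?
C(72,62) = 72!/(62!×10!) = 536211932256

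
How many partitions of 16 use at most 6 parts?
By conjugation, equals partitions of 16 into parts ≤ 6. Let r_j(i) = number of partitions of i into parts ≤ j, for i = 0..16. r_1(i) = 1 for all i; r_j(i) = r_{j-1}(i) + r_j(i-j). Rows j = 2..6: ≤2: 1 1 2 2 3 3 4 4 5 5 6 6 7 7 8 8 9; ≤3: 1 1 2 3 4 5 7 8 10 12 14 16 19 21 24 27 30; ≤4: 1 1 2 3 5 6 9 11 15 18 23 27 34 39 47 54 64; ≤5: 1 1 2 3 5 7 10 13 18 23 30 37 47 57 70 84 101; ≤6: 1 1 2 3 5 7 11 14 20 26 35 44 58 71 90 110 136. r_6(16) = 136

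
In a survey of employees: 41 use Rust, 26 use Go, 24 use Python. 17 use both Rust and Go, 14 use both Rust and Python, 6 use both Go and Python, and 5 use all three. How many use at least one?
|A∪B∪C| = 41+26+24-17-14-6+5 = 59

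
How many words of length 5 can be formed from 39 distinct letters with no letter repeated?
P(39,5) = 39!/(39-5)! = 69090840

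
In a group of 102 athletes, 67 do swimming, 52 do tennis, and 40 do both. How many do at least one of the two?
|A∪B| = |A| + |B| - |A∩B| = 67 + 52 - 40 = 79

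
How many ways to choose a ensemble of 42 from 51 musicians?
C(51,42) = 51!/(42!×9!) = 3042312350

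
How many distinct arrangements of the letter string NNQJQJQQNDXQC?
13! / (1! × 2! × 3! × 5! × 1! × 1!) = 4324320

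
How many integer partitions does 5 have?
Pentagonal recurrence p(n) = p(n-1) + p(n-2) - p(n-5) - p(n-7) + p(n-12) + p(n-15) - ... gives p(0..4) = 1, 1, 2, 3, 5. p(5) = p(4) + p(3) - p(0) = 5 + 3 - 1 = 7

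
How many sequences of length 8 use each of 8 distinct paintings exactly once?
8! = 40320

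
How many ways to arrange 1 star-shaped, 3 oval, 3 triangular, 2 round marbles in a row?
9! / (1! × 3! × 3! × 2!) = 5040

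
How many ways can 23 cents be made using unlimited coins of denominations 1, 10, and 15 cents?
Coefficient of x^23 in 1/(1-x^1) · 1/(1-x^10) · 1/(1-x^15). Case on j = number of 15-cent coins (j = 0..1); remainder r = 23 - 15j is made from {1,10} in ⌊r/10⌋+1 ways. r = 23, 8 → 3 + 1 = 4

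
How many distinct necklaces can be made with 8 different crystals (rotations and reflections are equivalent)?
(8-1)!/2 = 5040/2 = 2520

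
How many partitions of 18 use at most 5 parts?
By conjugation, equals partitions of 18 into parts ≤ 5. Let r_j(i) = number of partitions of i into parts ≤ j, for i = 0..18. r_1(i) = 1 for all i; r_j(i) = r_{j-1}(i) + r_j(i-j). Rows j = 2..5: ≤2: 1 1 2 2 3 3 4 4 5 5 6 6 7 7 8 8 9 9 10; ≤3: 1 1 2 3 4 5 7 8 10 12 14 16 19 21 24 27 30 33 37; ≤4: 1 1 2 3 5 6 9 11 15 18 23 27 34 39 47 54 64 72 84; ≤5: 1 1 2 3 5 7 10 13 18 23 30 37 47 57 70 84 101 119 141. r_5(18) = 141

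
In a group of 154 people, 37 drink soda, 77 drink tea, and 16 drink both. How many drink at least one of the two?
|A∪B| = |A| + |B| - |A∩B| = 37 + 77 - 16 = 98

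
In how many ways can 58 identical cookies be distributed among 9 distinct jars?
C(58+9-1, 9-1) = C(66, 8) = 5743572120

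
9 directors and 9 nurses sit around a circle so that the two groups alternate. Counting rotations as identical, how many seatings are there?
Fix one of the directors: (9-1)! ways for the remaining directors, × 9! ways for the nurses = 40320 × 362880 = 14631321600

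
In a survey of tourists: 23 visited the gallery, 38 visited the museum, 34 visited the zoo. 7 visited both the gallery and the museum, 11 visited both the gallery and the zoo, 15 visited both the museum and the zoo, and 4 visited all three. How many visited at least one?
|A∪B∪C| = 23+38+34-7-11-15+4 = 66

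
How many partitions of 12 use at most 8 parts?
By conjugation, equals partitions of 12 into parts ≤ 8. Let r_j(i) = number of partitions of i into parts ≤ j, for i = 0..12. r_1(i) = 1 for all i; r_j(i) = r_{j-1}(i) + r_j(i-j). Rows j = 2..8: ≤2: 1 1 2 2 3 3 4 4 5 5 6 6 7; ≤3: 1 1 2 3 4 5 7 8 10 12 14 16 19; ≤4: 1 1 2 3 5 6 9 11 15 18 23 27 34; ≤5: 1 1 2 3 5 7 10 13 18 23 30 37 47; ≤6: 1 1 2 3 5 7 11 14 20 26 35 44 58; ≤7: 1 1 2 3 5 7 11 15 21 28 38 49 65; ≤8: 1 1 2 3 5 7 11 15 22 29 40 52 70. r_8(12) = 70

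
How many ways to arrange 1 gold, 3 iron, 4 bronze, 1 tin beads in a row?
9! / (1! × 3! × 4! × 1!) = 2520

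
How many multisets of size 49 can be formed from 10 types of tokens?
C(49+10-1, 10-1) = C(58, 9) = 10648873950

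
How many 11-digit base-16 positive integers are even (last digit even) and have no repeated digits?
Last∈{0,2,4,6,8,10,12,14}. Last=0: 10897286400. Last nonzero: 7×14×P(14,9) = 71195604480. Total = 82092890880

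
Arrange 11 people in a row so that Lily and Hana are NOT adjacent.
Total - adjacent = 11! - (11-1)!×2 = 39916800 - 7257600 = 32659200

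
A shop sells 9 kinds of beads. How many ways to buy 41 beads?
C(41+9-1, 9-1) = C(49, 8) = 450978066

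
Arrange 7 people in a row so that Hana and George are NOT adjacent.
Total - adjacent = 7! - (7-1)!×2 = 5040 - 1440 = 3600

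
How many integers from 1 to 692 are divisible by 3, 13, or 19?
⌊692/3⌋+⌊692/13⌋+⌊692/19⌋ - ⌊692/39⌋-⌊692/57⌋-⌊692/247⌋ + ⌊692/741⌋ = 230+53+36 - 17-12-2 + 0 = 288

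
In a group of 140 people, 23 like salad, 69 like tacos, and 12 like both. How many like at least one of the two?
|A∪B| = |A| + |B| - |A∩B| = 23 + 69 - 12 = 80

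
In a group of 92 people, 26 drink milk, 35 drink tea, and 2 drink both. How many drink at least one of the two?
|A∪B| = |A| + |B| - |A∩B| = 26 + 35 - 2 = 59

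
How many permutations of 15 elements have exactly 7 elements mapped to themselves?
Choose the 7 fixed points C(15,7) = 6435, derange the rest: !8 = Σ_{j=0}^{8} (-1)^j·8!/j! = 40320 - 40320 + 20160 - 6720 + 1680 - 336 + 56 - 8 + 1 = 14833. Product = 6435 × 14833 = 95450355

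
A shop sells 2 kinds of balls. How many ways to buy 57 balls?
C(57+2-1, 2-1) = C(58, 1) = 58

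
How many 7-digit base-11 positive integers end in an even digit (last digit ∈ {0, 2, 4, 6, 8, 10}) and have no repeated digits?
Last∈{0,2,4,6,8,10}. Last=0: 151200. Last nonzero: 5×9×P(9,5) = 680400. Total = 831600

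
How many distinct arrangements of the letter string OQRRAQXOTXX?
11! / (1! × 3! × 2! × 2! × 1! × 2!) = 831600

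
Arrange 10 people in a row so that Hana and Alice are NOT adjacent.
Total - adjacent = 10! - (10-1)!×2 = 3628800 - 725760 = 2903040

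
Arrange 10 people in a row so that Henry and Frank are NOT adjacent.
Total - adjacent = 10! - (10-1)!×2 = 3628800 - 725760 = 2903040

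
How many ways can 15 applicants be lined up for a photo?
15! = 1307674368000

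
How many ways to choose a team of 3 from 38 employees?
C(38,3) = 38!/(3!×35!) = 8436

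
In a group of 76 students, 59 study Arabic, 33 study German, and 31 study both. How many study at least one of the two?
|A∪B| = |A| + |B| - |A∩B| = 59 + 33 - 31 = 61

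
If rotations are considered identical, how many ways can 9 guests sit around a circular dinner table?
Circular: fix one position, arrange the rest. (9-1)! = 40320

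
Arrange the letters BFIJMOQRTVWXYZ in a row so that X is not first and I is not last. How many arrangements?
By inclusion-exclusion: 14! - 2×(14-1)! + (14-2)! = 87178291200 - 12454041600 + 479001600 = 75203251200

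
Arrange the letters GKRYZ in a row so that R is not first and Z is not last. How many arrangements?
By inclusion-exclusion: 5! - 2×(5-1)! + (5-2)! = 120 - 48 + 6 = 78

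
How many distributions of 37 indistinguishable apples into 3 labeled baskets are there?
C(37+3-1, 3-1) = C(39, 2) = 741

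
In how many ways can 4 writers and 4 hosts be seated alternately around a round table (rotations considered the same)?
Fix one of the writers: (4-1)! ways for the remaining writers, × 4! ways for the hosts = 6 × 24 = 144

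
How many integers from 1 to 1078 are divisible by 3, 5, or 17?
⌊1078/3⌋+⌊1078/5⌋+⌊1078/17⌋ - ⌊1078/15⌋-⌊1078/51⌋-⌊1078/85⌋ + ⌊1078/255⌋ = 359+215+63 - 71-21-12 + 4 = 537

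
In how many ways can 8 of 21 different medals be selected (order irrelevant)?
C(21,8) = 21!/(8!×13!) = 203490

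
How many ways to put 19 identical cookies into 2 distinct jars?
C(19+2-1, 2-1) = C(20, 1) = 20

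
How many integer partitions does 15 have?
Pentagonal recurrence p(n) = p(n-1) + p(n-2) - p(n-5) - p(n-7) + p(n-12) + p(n-15) - ... gives p(0..14) = 1, 1, 2, 3, 5, 7, 11, 15, 22, 30, 42, 56, 77, 101, 135. p(15) = p(14) + p(13) - p(10) - p(8) + p(3) + p(0) = 135 + 101 - 42 - 22 + 3 + 1 = 176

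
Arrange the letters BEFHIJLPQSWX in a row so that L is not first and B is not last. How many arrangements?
By inclusion-exclusion: 12! - 2×(12-1)! + (12-2)! = 479001600 - 79833600 + 3628800 = 402796800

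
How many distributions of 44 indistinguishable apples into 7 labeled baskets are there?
C(44+7-1, 7-1) = C(50, 6) = 15890700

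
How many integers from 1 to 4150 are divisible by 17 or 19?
⌊4150/17⌋ + ⌊4150/19⌋ - ⌊4150/323⌋ = 244 + 218 - 12 = 450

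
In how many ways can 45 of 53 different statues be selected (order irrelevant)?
C(53,45) = 53!/(45!×8!) = 886322710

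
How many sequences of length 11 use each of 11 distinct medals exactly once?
11! = 39916800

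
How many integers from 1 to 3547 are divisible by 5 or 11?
⌊3547/5⌋ + ⌊3547/11⌋ - ⌊3547/55⌋ = 709 + 322 - 64 = 967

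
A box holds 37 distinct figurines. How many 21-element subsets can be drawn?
C(37,21) = 37!/(21!×16!) = 12875774670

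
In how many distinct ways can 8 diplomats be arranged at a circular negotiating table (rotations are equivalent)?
Circular: fix one position, arrange the rest. (8-1)! = 5040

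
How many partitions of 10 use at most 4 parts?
By conjugation, equals partitions of 10 into parts ≤ 4. Let r_j(i) = number of partitions of i into parts ≤ j, for i = 0..10. r_1(i) = 1 for all i; r_j(i) = r_{j-1}(i) + r_j(i-j). Rows j = 2..4: ≤2: 1 1 2 2 3 3 4 4 5 5 6; ≤3: 1 1 2 3 4 5 7 8 10 12 14; ≤4: 1 1 2 3 5 6 9 11 15 18 23. r_4(10) = 23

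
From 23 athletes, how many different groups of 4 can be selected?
C(23,4) = 23!/(4!×19!) = 8855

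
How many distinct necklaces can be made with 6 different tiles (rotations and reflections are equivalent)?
(6-1)!/2 = 120/2 = 60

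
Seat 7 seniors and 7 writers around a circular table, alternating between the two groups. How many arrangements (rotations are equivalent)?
Fix one of the seniors: (7-1)! ways for the remaining seniors, × 7! ways for the writers = 720 × 5040 = 3628800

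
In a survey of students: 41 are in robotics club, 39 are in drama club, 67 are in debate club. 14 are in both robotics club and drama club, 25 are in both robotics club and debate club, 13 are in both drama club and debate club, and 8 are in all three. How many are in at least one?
|A∪B∪C| = 41+39+67-14-25-13+8 = 103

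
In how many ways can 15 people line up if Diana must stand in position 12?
Fix one position: (15-1)! = 87178291200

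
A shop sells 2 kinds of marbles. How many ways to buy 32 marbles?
C(32+2-1, 2-1) = C(33, 1) = 33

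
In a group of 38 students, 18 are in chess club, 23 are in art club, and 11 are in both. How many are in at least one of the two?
|A∪B| = |A| + |B| - |A∩B| = 18 + 23 - 11 = 30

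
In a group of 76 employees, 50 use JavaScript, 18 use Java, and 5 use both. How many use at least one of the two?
|A∪B| = |A| + |B| - |A∩B| = 50 + 18 - 5 = 63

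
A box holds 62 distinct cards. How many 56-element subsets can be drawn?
C(62,56) = 62!/(56!×6!) = 61474519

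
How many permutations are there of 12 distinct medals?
12! = 479001600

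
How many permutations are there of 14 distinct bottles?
14! = 87178291200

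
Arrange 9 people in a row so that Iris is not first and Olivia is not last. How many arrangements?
By inclusion-exclusion: 9! - 2×(9-1)! + (9-2)! = 362880 - 80640 + 5040 = 287280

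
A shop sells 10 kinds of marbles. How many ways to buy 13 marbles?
C(13+10-1, 10-1) = C(22, 9) = 497420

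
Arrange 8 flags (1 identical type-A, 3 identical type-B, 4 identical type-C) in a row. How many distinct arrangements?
8! / (1! × 3! × 4!) = 280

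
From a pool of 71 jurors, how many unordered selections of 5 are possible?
C(71,5) = 71!/(5!×66!) = 13019909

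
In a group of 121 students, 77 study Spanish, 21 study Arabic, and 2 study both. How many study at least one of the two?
|A∪B| = |A| + |B| - |A∩B| = 77 + 21 - 2 = 96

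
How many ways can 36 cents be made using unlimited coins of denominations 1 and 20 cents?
Coefficient of x^36 in 1/(1-x^1) · 1/(1-x^20). Use j coins of 20 for j = 0..⌊36/20⌋ = 1, the rest in 1s: 1 + 1 = 2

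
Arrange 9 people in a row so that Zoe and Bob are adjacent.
Treat as block: (9-1)! × 2! = 40320 × 2 = 80640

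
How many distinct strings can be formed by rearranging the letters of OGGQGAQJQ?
9! / (3! × 3! × 1! × 1! × 1!) = 10080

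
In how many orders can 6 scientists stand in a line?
6! = 720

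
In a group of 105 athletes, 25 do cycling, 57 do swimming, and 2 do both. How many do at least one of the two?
|A∪B| = |A| + |B| - |A∩B| = 25 + 57 - 2 = 80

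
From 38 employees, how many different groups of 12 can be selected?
C(38,12) = 38!/(12!×26!) = 2707475148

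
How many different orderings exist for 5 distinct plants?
5! = 120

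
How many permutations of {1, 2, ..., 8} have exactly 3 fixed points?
Choose the 3 fixed points C(8,3) = 56, derange the rest: !5 = Σ_{j=0}^{5} (-1)^j·5!/j! = 120 - 120 + 60 - 20 + 5 - 1 = 44. Product = 56 × 44 = 2464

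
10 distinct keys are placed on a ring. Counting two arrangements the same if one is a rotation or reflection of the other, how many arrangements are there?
(10-1)!/2 = 362880/2 = 181440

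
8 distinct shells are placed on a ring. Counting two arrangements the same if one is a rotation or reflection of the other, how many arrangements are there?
(8-1)!/2 = 5040/2 = 2520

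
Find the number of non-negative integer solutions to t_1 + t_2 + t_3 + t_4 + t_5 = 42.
C(42+5-1, 5-1) = C(46, 4) = 163185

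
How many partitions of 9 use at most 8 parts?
By conjugation, equals partitions of 9 into parts ≤ 8. Let r_j(i) = number of partitions of i into parts ≤ j, for i = 0..9. r_1(i) = 1 for all i; r_j(i) = r_{j-1}(i) + r_j(i-j). Rows j = 2..8: ≤2: 1 1 2 2 3 3 4 4 5 5; ≤3: 1 1 2 3 4 5 7 8 10 12; ≤4: 1 1 2 3 5 6 9 11 15 18; ≤5: 1 1 2 3 5 7 10 13 18 23; ≤6: 1 1 2 3 5 7 11 14 20 26; ≤7: 1 1 2 3 5 7 11 15 21 28; ≤8: 1 1 2 3 5 7 11 15 22 29. r_8(9) = 29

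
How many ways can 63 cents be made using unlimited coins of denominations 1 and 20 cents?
Coefficient of x^63 in 1/(1-x^1) · 1/(1-x^20). Use j coins of 20 for j = 0..⌊63/20⌋ = 3, the rest in 1s: 3 + 1 = 4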